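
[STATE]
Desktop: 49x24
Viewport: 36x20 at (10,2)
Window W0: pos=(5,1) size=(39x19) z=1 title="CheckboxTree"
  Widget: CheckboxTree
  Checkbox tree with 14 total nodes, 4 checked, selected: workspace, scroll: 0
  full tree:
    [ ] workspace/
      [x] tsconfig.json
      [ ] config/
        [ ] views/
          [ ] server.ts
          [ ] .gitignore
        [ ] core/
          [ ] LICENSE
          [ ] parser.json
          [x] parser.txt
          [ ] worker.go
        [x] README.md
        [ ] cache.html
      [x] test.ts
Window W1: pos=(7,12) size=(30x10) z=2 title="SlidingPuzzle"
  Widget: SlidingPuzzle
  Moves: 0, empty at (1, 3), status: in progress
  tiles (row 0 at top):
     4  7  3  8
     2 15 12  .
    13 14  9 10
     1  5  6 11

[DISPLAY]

ckboxTree                        ┃  
─────────────────────────────────┨  
 workspace/                      ┃  
x] tsconfig.json                 ┃  
-] config/                       ┃  
 [ ] views/                      ┃  
   [ ] server.ts                 ┃  
   [ ] .gitignore                ┃  
 [-] core/                       ┃  
   [ ] LICENSE                   ┃  
━━━━━━━━━━━━━━━━━━━━━━━━━━┓      ┃  
lidingPuzzle              ┃      ┃  
──────────────────────────┨      ┃  
───┬────┬────┬────┐       ┃      ┃  
 4 │  7 │  3 │  8 │       ┃      ┃  
───┼────┼────┼────┤       ┃      ┃  
 2 │ 15 │ 12 │    │       ┃      ┃  
───┼────┼────┼────┤       ┃━━━━━━┛  
13 │ 14 │  9 │ 10 │       ┃         
━━━━━━━━━━━━━━━━━━━━━━━━━━┛         


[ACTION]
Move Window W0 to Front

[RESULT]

ckboxTree                        ┃  
─────────────────────────────────┨  
 workspace/                      ┃  
x] tsconfig.json                 ┃  
-] config/                       ┃  
 [ ] views/                      ┃  
   [ ] server.ts                 ┃  
   [ ] .gitignore                ┃  
 [-] core/                       ┃  
   [ ] LICENSE                   ┃  
   [ ] parser.json               ┃  
   [x] parser.txt                ┃  
   [ ] worker.go                 ┃  
 [x] README.md                   ┃  
 [ ] cache.html                  ┃  
x] test.ts                       ┃  
                                 ┃  
━━━━━━━━━━━━━━━━━━━━━━━━━━━━━━━━━┛  
13 │ 14 │  9 │ 10 │       ┃         
━━━━━━━━━━━━━━━━━━━━━━━━━━┛         


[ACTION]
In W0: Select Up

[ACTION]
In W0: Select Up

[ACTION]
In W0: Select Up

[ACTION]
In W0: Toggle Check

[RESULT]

ckboxTree                        ┃  
─────────────────────────────────┨  
 workspace/                      ┃  
x] tsconfig.json                 ┃  
x] config/                       ┃  
 [x] views/                      ┃  
   [x] server.ts                 ┃  
   [x] .gitignore                ┃  
 [x] core/                       ┃  
   [x] LICENSE                   ┃  
   [x] parser.json               ┃  
   [x] parser.txt                ┃  
   [x] worker.go                 ┃  
 [x] README.md                   ┃  
 [x] cache.html                  ┃  
x] test.ts                       ┃  
                                 ┃  
━━━━━━━━━━━━━━━━━━━━━━━━━━━━━━━━━┛  
13 │ 14 │  9 │ 10 │       ┃         
━━━━━━━━━━━━━━━━━━━━━━━━━━┛         


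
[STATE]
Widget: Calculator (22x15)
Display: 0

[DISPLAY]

                     0
┌───┬───┬───┬───┐     
│ 7 │ 8 │ 9 │ ÷ │     
├───┼───┼───┼───┤     
│ 4 │ 5 │ 6 │ × │     
├───┼───┼───┼───┤     
│ 1 │ 2 │ 3 │ - │     
├───┼───┼───┼───┤     
│ 0 │ . │ = │ + │     
├───┼───┼───┼───┤     
│ C │ MC│ MR│ M+│     
└───┴───┴───┴───┘     
                      
                      
                      


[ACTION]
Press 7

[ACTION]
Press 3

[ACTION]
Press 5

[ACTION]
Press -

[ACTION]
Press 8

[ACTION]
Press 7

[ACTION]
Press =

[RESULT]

                   648
┌───┬───┬───┬───┐     
│ 7 │ 8 │ 9 │ ÷ │     
├───┼───┼───┼───┤     
│ 4 │ 5 │ 6 │ × │     
├───┼───┼───┼───┤     
│ 1 │ 2 │ 3 │ - │     
├───┼───┼───┼───┤     
│ 0 │ . │ = │ + │     
├───┼───┼───┼───┤     
│ C │ MC│ MR│ M+│     
└───┴───┴───┴───┘     
                      
                      
                      


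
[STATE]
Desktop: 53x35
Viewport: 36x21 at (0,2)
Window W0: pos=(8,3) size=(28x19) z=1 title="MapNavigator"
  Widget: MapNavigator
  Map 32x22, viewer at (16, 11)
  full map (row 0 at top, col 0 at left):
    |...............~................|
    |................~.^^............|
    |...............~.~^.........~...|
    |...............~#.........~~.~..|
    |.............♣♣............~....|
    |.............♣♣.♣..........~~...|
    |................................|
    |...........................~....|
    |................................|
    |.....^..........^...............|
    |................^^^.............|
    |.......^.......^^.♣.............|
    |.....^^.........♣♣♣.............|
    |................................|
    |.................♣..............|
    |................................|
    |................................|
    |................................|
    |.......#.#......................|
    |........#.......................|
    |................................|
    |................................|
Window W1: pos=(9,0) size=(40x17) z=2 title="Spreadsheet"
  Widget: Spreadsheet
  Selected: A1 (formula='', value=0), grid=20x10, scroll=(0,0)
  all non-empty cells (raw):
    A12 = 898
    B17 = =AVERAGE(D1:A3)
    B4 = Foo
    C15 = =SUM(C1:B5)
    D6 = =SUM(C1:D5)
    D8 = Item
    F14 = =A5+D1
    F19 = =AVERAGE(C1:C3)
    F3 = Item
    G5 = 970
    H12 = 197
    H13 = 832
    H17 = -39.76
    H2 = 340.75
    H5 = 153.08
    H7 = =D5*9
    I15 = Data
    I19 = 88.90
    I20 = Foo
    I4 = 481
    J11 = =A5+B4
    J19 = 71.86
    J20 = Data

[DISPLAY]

         ┠──────────────────────────
        ┏┃A1:                       
        ┃┃       A       B       C  
        ┠┃--------------------------
        ┃┃  1      [0]       0      
        ┃┃  2        0       0      
        ┃┃  3        0       0      
        ┃┃  4        0Foo           
        ┃┃  5        0       0      
        ┃┃  6        0       0      
        ┃┃  7        0       0      
        ┃┃  8        0       0      
        ┃┃  9        0       0      
        ┃┃ 10        0       0      
        ┃┗━━━━━━━━━━━━━━━━━━━━━━━━━━
        ┃..........................┃
        ┃..........................┃
        ┃..........................┃
        ┃....#.#...................┃
        ┗━━━━━━━━━━━━━━━━━━━━━━━━━━┛
                                    


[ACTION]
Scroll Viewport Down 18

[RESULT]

        ┃┃  9        0       0      
        ┃┃ 10        0       0      
        ┃┗━━━━━━━━━━━━━━━━━━━━━━━━━━
        ┃..........................┃
        ┃..........................┃
        ┃..........................┃
        ┃....#.#...................┃
        ┗━━━━━━━━━━━━━━━━━━━━━━━━━━┛
                                    
                                    
                                    
                                    
                                    
                                    
                                    
                                    
                                    
                                    
                                    
                                    
                                    


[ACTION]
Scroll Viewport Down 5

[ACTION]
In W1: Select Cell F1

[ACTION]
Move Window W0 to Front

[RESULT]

        ┃..^^.........♣♣♣..........┃
        ┃..........................┃
        ┃..............♣...........┃
        ┃..........................┃
        ┃..........................┃
        ┃..........................┃
        ┃....#.#...................┃
        ┗━━━━━━━━━━━━━━━━━━━━━━━━━━┛
                                    
                                    
                                    
                                    
                                    
                                    
                                    
                                    
                                    
                                    
                                    
                                    
                                    


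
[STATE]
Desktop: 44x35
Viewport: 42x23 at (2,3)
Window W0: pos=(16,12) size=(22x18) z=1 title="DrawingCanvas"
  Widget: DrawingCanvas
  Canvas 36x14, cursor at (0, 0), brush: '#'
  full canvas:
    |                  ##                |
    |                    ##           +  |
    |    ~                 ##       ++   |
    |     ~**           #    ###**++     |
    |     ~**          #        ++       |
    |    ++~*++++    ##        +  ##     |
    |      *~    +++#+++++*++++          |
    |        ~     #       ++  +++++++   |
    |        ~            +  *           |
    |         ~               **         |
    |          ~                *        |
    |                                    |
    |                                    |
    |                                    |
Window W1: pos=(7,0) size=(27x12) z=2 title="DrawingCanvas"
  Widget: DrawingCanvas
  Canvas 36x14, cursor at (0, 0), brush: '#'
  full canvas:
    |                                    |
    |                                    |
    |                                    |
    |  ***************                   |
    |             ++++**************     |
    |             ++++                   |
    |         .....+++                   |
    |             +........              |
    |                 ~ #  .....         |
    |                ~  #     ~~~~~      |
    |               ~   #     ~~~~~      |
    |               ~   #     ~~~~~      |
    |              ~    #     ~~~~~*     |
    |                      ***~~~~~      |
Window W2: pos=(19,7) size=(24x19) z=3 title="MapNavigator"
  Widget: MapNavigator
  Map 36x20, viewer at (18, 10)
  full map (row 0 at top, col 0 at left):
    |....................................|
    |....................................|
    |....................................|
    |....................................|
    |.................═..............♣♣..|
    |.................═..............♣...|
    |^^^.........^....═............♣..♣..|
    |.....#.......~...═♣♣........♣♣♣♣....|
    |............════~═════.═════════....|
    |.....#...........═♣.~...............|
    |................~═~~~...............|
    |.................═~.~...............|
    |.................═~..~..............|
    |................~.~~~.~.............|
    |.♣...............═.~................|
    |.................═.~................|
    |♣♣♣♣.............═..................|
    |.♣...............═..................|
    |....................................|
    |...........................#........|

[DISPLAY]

     ┃+                        ┃          
     ┃                         ┃          
     ┃                         ┃          
     ┃  ***************        ┃          
     ┃           ┏━━━━━━━━━━━━━━━━━━━━━━┓ 
     ┃           ┃ MapNavigator         ┃ 
     ┃         ..┠──────────────────────┨ 
     ┃           ┃......................┃ 
     ┗━━━━━━━━━━━┃..........═...........┃ 
              ┏━━┃..........═...........┃ 
              ┃ D┃.....^....═...........┃ 
              ┠──┃......~...═♣♣........♣┃ 
              ┃+ ┃.....════~═════.══════┃ 
              ┃  ┃..........═♣.~........┃ 
              ┃  ┃.........~═@~~........┃ 
              ┃  ┃..........═~.~........┃ 
              ┃  ┃..........═~..~.......┃ 
              ┃  ┃.........~.~~~.~......┃ 
              ┃  ┃..........═.~.........┃ 
              ┃  ┃..........═.~.........┃ 
              ┃  ┃..........═...........┃ 
              ┃  ┃..........═...........┃ 
              ┃  ┗━━━━━━━━━━━━━━━━━━━━━━┛ 


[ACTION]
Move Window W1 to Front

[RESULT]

     ┃+                        ┃          
     ┃                         ┃          
     ┃                         ┃          
     ┃  ***************        ┃          
     ┃             ++++********┃━━━━━━━━┓ 
     ┃             ++++        ┃        ┃ 
     ┃         .....+++        ┃────────┨ 
     ┃             +........   ┃........┃ 
     ┗━━━━━━━━━━━━━━━━━━━━━━━━━┛........┃ 
              ┏━━┃..........═...........┃ 
              ┃ D┃.....^....═...........┃ 
              ┠──┃......~...═♣♣........♣┃ 
              ┃+ ┃.....════~═════.══════┃ 
              ┃  ┃..........═♣.~........┃ 
              ┃  ┃.........~═@~~........┃ 
              ┃  ┃..........═~.~........┃ 
              ┃  ┃..........═~..~.......┃ 
              ┃  ┃.........~.~~~.~......┃ 
              ┃  ┃..........═.~.........┃ 
              ┃  ┃..........═.~.........┃ 
              ┃  ┃..........═...........┃ 
              ┃  ┃..........═...........┃ 
              ┃  ┗━━━━━━━━━━━━━━━━━━━━━━┛ 


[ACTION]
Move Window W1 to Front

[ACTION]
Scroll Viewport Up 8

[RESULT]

     ┏━━━━━━━━━━━━━━━━━━━━━━━━━┓          
     ┃ DrawingCanvas           ┃          
     ┠─────────────────────────┨          
     ┃+                        ┃          
     ┃                         ┃          
     ┃                         ┃          
     ┃  ***************        ┃          
     ┃             ++++********┃━━━━━━━━┓ 
     ┃             ++++        ┃        ┃ 
     ┃         .....+++        ┃────────┨ 
     ┃             +........   ┃........┃ 
     ┗━━━━━━━━━━━━━━━━━━━━━━━━━┛........┃ 
              ┏━━┃..........═...........┃ 
              ┃ D┃.....^....═...........┃ 
              ┠──┃......~...═♣♣........♣┃ 
              ┃+ ┃.....════~═════.══════┃ 
              ┃  ┃..........═♣.~........┃ 
              ┃  ┃.........~═@~~........┃ 
              ┃  ┃..........═~.~........┃ 
              ┃  ┃..........═~..~.......┃ 
              ┃  ┃.........~.~~~.~......┃ 
              ┃  ┃..........═.~.........┃ 
              ┃  ┃..........═.~.........┃ 


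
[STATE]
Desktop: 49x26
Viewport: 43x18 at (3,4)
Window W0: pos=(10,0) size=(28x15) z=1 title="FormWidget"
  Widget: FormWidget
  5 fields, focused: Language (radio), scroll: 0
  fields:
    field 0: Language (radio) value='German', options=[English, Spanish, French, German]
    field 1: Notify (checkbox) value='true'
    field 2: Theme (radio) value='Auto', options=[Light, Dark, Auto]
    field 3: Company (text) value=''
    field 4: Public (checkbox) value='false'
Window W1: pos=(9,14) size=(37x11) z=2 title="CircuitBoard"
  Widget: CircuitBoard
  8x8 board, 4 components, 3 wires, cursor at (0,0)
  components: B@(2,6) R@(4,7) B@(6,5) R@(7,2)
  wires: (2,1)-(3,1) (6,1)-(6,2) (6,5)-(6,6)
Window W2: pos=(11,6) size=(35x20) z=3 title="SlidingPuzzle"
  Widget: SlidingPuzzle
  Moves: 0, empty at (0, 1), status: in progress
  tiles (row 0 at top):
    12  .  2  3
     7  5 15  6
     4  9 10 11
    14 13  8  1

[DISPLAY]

       ┃  Notify:     [x]         ┃        
       ┃  Theme:      ( ) Light  (┃        
       ┃┏━━━━━━━━━━━━━━━━━━━━━━━━━━━━━━━━━┓
       ┃┃ SlidingPuzzle                   ┃
       ┃┠─────────────────────────────────┨
       ┃┃┌────┬────┬────┬────┐            ┃
       ┃┃│ 12 │    │  2 │  3 │            ┃
       ┃┃├────┼────┼────┼────┤            ┃
       ┃┃│  7 │  5 │ 15 │  6 │            ┃
       ┃┃├────┼────┼────┼────┤            ┃
      ┏━┃│  4 │  9 │ 10 │ 11 │            ┃
      ┃ ┃├────┼────┼────┼────┤            ┃
      ┠─┃│ 14 │ 13 │  8 │  1 │            ┃
      ┃ ┃└────┴────┴────┴────┘            ┃
      ┃0┃Moves: 0                         ┃
      ┃ ┃                                 ┃
      ┃1┃                                 ┃
      ┃ ┃                                 ┃


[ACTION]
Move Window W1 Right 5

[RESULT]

       ┃  Notify:     [x]         ┃        
       ┃  Theme:      ( ) Light  (┃        
       ┃┏━━━━━━━━━━━━━━━━━━━━━━━━━━━━━━━━━┓
       ┃┃ SlidingPuzzle                   ┃
       ┃┠─────────────────────────────────┨
       ┃┃┌────┬────┬────┬────┐            ┃
       ┃┃│ 12 │    │  2 │  3 │            ┃
       ┃┃├────┼────┼────┼────┤            ┃
       ┃┃│  7 │  5 │ 15 │  6 │            ┃
       ┃┃├────┼────┼────┼────┤            ┃
       ┗┃│  4 │  9 │ 10 │ 11 │            ┃
        ┃├────┼────┼────┼────┤            ┃
        ┃│ 14 │ 13 │  8 │  1 │            ┃
        ┃└────┴────┴────┴────┘            ┃
        ┃Moves: 0                         ┃
        ┃                                 ┃
        ┃                                 ┃
        ┃                                 ┃


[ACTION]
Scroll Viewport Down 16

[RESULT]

       ┃┠─────────────────────────────────┨
       ┃┃┌────┬────┬────┬────┐            ┃
       ┃┃│ 12 │    │  2 │  3 │            ┃
       ┃┃├────┼────┼────┼────┤            ┃
       ┃┃│  7 │  5 │ 15 │  6 │            ┃
       ┃┃├────┼────┼────┼────┤            ┃
       ┗┃│  4 │  9 │ 10 │ 11 │            ┃
        ┃├────┼────┼────┼────┤            ┃
        ┃│ 14 │ 13 │  8 │  1 │            ┃
        ┃└────┴────┴────┴────┘            ┃
        ┃Moves: 0                         ┃
        ┃                                 ┃
        ┃                                 ┃
        ┃                                 ┃
        ┃                                 ┃
        ┃                                 ┃
        ┃                                 ┃
        ┗━━━━━━━━━━━━━━━━━━━━━━━━━━━━━━━━━┛


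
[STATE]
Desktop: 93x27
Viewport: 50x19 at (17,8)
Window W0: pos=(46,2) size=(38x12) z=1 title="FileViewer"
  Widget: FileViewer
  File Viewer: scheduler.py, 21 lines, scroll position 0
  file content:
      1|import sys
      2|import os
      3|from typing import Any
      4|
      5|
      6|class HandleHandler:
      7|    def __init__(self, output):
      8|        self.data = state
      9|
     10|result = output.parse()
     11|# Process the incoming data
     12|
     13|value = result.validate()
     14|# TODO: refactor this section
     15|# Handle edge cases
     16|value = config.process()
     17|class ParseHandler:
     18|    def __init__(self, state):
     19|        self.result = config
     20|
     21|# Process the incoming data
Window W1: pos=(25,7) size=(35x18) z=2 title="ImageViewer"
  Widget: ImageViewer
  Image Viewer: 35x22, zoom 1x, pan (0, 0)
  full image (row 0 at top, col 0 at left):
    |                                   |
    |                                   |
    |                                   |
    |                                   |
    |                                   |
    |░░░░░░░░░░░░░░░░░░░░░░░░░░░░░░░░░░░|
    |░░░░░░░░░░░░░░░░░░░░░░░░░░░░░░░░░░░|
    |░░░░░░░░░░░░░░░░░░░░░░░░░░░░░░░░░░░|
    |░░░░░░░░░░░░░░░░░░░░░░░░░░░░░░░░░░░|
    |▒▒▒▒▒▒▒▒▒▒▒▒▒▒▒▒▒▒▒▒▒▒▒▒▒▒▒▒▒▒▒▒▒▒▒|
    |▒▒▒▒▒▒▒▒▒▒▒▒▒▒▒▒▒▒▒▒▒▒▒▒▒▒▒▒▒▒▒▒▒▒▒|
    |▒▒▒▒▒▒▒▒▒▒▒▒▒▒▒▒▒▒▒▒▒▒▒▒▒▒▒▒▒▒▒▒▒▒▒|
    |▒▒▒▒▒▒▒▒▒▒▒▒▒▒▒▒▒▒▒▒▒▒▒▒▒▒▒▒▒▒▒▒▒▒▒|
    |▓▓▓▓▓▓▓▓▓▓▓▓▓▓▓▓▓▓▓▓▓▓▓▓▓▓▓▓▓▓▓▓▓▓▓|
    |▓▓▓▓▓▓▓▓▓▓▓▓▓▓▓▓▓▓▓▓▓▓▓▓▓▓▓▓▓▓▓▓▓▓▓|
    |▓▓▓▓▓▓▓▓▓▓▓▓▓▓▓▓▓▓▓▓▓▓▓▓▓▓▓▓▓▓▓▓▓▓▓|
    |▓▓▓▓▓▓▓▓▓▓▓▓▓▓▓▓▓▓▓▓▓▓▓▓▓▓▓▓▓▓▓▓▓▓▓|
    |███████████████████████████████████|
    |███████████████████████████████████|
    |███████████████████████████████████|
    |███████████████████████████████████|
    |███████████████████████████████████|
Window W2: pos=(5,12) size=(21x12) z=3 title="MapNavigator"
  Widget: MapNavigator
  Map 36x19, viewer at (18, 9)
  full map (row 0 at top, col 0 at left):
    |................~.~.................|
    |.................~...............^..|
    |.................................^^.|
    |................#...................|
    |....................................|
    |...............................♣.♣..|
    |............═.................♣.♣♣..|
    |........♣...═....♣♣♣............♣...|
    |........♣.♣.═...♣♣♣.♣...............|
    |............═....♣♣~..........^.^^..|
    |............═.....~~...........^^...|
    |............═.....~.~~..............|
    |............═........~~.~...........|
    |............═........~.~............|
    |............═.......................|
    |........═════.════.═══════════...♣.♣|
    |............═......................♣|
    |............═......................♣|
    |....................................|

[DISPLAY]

        ┃ ImageViewer                     ┃       
        ┠─────────────────────────────────┨       
        ┃                                 ┃andler:
        ┃                                 ┃t__(sel
━━━━━━━━┓                                 ┃data = 
or      ┃                                 ┃━━━━━━━
────────┨                                 ┃       
........┃░░░░░░░░░░░░░░░░░░░░░░░░░░░░░░░░░┃       
........┃░░░░░░░░░░░░░░░░░░░░░░░░░░░░░░░░░┃       
........┃░░░░░░░░░░░░░░░░░░░░░░░░░░░░░░░░░┃       
♣.......┃░░░░░░░░░░░░░░░░░░░░░░░░░░░░░░░░░┃       
........┃▒▒▒▒▒▒▒▒▒▒▒▒▒▒▒▒▒▒▒▒▒▒▒▒▒▒▒▒▒▒▒▒▒┃       
........┃▒▒▒▒▒▒▒▒▒▒▒▒▒▒▒▒▒▒▒▒▒▒▒▒▒▒▒▒▒▒▒▒▒┃       
~~......┃▒▒▒▒▒▒▒▒▒▒▒▒▒▒▒▒▒▒▒▒▒▒▒▒▒▒▒▒▒▒▒▒▒┃       
.~~.~...┃▒▒▒▒▒▒▒▒▒▒▒▒▒▒▒▒▒▒▒▒▒▒▒▒▒▒▒▒▒▒▒▒▒┃       
━━━━━━━━┛▓▓▓▓▓▓▓▓▓▓▓▓▓▓▓▓▓▓▓▓▓▓▓▓▓▓▓▓▓▓▓▓▓┃       
        ┗━━━━━━━━━━━━━━━━━━━━━━━━━━━━━━━━━┛       
                                                  
                                                  


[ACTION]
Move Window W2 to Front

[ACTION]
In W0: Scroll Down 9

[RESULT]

        ┃ ImageViewer                     ┃t.valid
        ┠─────────────────────────────────┨tor thi
        ┃                                 ┃ cases 
        ┃                                 ┃g.proce
━━━━━━━━┓                                 ┃ndler: 
or      ┃                                 ┃━━━━━━━
────────┨                                 ┃       
........┃░░░░░░░░░░░░░░░░░░░░░░░░░░░░░░░░░┃       
........┃░░░░░░░░░░░░░░░░░░░░░░░░░░░░░░░░░┃       
........┃░░░░░░░░░░░░░░░░░░░░░░░░░░░░░░░░░┃       
♣.......┃░░░░░░░░░░░░░░░░░░░░░░░░░░░░░░░░░┃       
........┃▒▒▒▒▒▒▒▒▒▒▒▒▒▒▒▒▒▒▒▒▒▒▒▒▒▒▒▒▒▒▒▒▒┃       
........┃▒▒▒▒▒▒▒▒▒▒▒▒▒▒▒▒▒▒▒▒▒▒▒▒▒▒▒▒▒▒▒▒▒┃       
~~......┃▒▒▒▒▒▒▒▒▒▒▒▒▒▒▒▒▒▒▒▒▒▒▒▒▒▒▒▒▒▒▒▒▒┃       
.~~.~...┃▒▒▒▒▒▒▒▒▒▒▒▒▒▒▒▒▒▒▒▒▒▒▒▒▒▒▒▒▒▒▒▒▒┃       
━━━━━━━━┛▓▓▓▓▓▓▓▓▓▓▓▓▓▓▓▓▓▓▓▓▓▓▓▓▓▓▓▓▓▓▓▓▓┃       
        ┗━━━━━━━━━━━━━━━━━━━━━━━━━━━━━━━━━┛       
                                                  
                                                  


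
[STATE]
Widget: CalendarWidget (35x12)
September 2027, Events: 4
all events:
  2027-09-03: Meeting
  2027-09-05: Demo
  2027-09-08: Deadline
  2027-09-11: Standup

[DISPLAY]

           September 2027          
Mo Tu We Th Fr Sa Su               
       1  2  3*  4  5*             
 6  7  8*  9 10 11* 12             
13 14 15 16 17 18 19               
20 21 22 23 24 25 26               
27 28 29 30                        
                                   
                                   
                                   
                                   
                                   


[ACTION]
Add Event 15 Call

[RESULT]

           September 2027          
Mo Tu We Th Fr Sa Su               
       1  2  3*  4  5*             
 6  7  8*  9 10 11* 12             
13 14 15* 16 17 18 19              
20 21 22 23 24 25 26               
27 28 29 30                        
                                   
                                   
                                   
                                   
                                   


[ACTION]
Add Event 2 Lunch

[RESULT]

           September 2027          
Mo Tu We Th Fr Sa Su               
       1  2*  3*  4  5*            
 6  7  8*  9 10 11* 12             
13 14 15* 16 17 18 19              
20 21 22 23 24 25 26               
27 28 29 30                        
                                   
                                   
                                   
                                   
                                   


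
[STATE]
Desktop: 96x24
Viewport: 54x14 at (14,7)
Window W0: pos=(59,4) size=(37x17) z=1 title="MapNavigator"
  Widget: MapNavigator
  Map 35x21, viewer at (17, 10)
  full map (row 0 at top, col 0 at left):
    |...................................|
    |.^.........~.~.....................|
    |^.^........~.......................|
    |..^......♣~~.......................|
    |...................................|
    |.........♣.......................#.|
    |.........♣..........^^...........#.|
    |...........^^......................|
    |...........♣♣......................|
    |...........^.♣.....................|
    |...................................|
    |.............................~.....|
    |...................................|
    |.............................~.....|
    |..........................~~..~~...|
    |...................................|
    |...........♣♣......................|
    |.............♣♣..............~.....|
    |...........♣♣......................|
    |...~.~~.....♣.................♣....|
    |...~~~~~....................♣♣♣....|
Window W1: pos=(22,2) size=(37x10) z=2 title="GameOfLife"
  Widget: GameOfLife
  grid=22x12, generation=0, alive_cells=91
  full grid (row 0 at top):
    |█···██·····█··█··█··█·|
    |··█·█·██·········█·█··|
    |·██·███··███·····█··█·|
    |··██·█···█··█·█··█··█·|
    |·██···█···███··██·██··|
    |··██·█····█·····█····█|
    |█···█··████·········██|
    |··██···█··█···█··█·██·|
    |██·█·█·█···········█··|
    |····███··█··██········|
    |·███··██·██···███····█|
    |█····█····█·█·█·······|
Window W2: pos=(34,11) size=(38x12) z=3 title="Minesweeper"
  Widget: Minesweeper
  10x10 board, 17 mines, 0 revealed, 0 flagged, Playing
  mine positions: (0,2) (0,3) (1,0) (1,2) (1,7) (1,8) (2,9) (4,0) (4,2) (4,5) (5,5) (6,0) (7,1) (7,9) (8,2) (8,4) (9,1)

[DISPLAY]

        ┃·██···█···███··██·██··             ┃┃........
        ┃··██·█····█·····█····█             ┃┃........
        ┃█···█··████·········██             ┃┃........
        ┃··██···█··█···█··█·██·             ┃┃........
        ┗━━━━━━━━━━━┏━━━━━━━━━━━━━━━━━━━━━━━━━━━━━━━━━
                    ┃ Minesweeper                     
                    ┠─────────────────────────────────
                    ┃■■■■■■■■■■                       
                    ┃■■■■■■■■■■                       
                    ┃■■■■■■■■■■                       
                    ┃■■■■■■■■■■                       
                    ┃■■■■■■■■■■                       
                    ┃■■■■■■■■■■                       
                    ┃■■■■■■■■■■                       


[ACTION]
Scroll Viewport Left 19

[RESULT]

                      ┃·██···█···███··██·██··         
                      ┃··██·█····█·····█····█         
                      ┃█···█··████·········██         
                      ┃··██···█··█···█··█·██·         
                      ┗━━━━━━━━━━━┏━━━━━━━━━━━━━━━━━━━
                                  ┃ Minesweeper       
                                  ┠───────────────────
                                  ┃■■■■■■■■■■         
                                  ┃■■■■■■■■■■         
                                  ┃■■■■■■■■■■         
                                  ┃■■■■■■■■■■         
                                  ┃■■■■■■■■■■         
                                  ┃■■■■■■■■■■         
                                  ┃■■■■■■■■■■         


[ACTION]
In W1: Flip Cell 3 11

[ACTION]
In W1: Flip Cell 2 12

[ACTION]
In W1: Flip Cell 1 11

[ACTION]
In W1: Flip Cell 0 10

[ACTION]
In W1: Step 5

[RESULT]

                      ┃···██··█···█·██·██·█··         
                      ┃██··█·█···█···█··███··         
                      ┃██·█·██·█············█         
                      ┃·····█·███··█·········         
                      ┗━━━━━━━━━━━┏━━━━━━━━━━━━━━━━━━━
                                  ┃ Minesweeper       
                                  ┠───────────────────
                                  ┃■■■■■■■■■■         
                                  ┃■■■■■■■■■■         
                                  ┃■■■■■■■■■■         
                                  ┃■■■■■■■■■■         
                                  ┃■■■■■■■■■■         
                                  ┃■■■■■■■■■■         
                                  ┃■■■■■■■■■■         


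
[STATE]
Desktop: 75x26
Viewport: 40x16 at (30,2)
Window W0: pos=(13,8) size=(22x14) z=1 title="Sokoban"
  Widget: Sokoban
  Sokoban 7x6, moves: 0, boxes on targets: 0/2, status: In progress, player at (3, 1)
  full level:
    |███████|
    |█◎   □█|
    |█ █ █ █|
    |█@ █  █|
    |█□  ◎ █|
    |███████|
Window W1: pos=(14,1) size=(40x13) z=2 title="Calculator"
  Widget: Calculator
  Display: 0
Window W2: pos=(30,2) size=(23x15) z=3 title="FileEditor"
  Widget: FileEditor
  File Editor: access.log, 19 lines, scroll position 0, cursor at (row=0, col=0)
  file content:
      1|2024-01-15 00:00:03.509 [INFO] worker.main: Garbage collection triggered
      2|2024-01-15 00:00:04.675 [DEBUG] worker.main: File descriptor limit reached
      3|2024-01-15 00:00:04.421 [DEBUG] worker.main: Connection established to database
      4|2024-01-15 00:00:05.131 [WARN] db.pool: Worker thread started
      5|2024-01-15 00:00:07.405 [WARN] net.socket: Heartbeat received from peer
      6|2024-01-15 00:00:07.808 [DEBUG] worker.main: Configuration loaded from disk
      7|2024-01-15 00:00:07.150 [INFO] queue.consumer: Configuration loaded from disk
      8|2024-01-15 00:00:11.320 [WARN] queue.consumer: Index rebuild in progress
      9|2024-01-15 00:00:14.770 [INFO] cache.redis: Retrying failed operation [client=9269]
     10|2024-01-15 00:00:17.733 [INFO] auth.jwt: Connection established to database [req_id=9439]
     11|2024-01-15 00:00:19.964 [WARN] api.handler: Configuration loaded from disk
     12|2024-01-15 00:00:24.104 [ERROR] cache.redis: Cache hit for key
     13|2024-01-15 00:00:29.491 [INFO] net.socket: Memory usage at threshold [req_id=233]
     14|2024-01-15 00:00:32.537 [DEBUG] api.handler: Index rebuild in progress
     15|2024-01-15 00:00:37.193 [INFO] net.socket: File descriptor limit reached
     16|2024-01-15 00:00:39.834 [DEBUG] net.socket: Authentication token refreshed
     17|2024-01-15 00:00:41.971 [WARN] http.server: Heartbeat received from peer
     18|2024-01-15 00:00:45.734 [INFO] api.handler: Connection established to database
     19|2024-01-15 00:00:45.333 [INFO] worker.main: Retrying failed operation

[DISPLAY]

┏━━━━━━━━━━━━━━━━━━━━━┓┃                
┃ FileEditor          ┃┨                
┠─────────────────────┨┃                
┃█024-01-15 00:00:03.▲┃┃                
┃2024-01-15 00:00:04.█┃┃                
┃2024-01-15 00:00:04.░┃┃                
┃2024-01-15 00:00:05.░┃┃                
┃2024-01-15 00:00:07.░┃┃                
┃2024-01-15 00:00:07.░┃┃                
┃2024-01-15 00:00:07.░┃┃                
┃2024-01-15 00:00:11.░┃┃                
┃2024-01-15 00:00:14.░┃┛                
┃2024-01-15 00:00:17.░┃                 
┃2024-01-15 00:00:19.▼┃                 
┗━━━━━━━━━━━━━━━━━━━━━┛                 
    ┃                                   


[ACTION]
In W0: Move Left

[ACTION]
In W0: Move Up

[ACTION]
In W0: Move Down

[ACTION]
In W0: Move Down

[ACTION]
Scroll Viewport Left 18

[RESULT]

  ┃ Calculator    ┏━━━━━━━━━━━━━━━━━━━━━
  ┠───────────────┃ FileEditor          
  ┃               ┠─────────────────────
  ┃┌───┬───┬───┬──┃█024-01-15 00:00:03.▲
  ┃│ 7 │ 8 │ 9 │ ÷┃2024-01-15 00:00:04.█
  ┃├───┼───┼───┼──┃2024-01-15 00:00:04.░
 ┏┃│ 4 │ 5 │ 6 │ ×┃2024-01-15 00:00:05.░
 ┃┃├───┼───┼───┼──┃2024-01-15 00:00:07.░
 ┠┃│ 1 │ 2 │ 3 │ -┃2024-01-15 00:00:07.░
 ┃┃├───┼───┼───┼──┃2024-01-15 00:00:07.░
 ┃┃│ 0 │ . │ = │ +┃2024-01-15 00:00:11.░
 ┃┗━━━━━━━━━━━━━━━┃2024-01-15 00:00:14.░
 ┃█@ █  █         ┃2024-01-15 00:00:17.░
 ┃█□  ◎ █         ┃2024-01-15 00:00:19.▼
 ┃███████         ┗━━━━━━━━━━━━━━━━━━━━━
 ┃Moves: 2  0/2       ┃                 
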